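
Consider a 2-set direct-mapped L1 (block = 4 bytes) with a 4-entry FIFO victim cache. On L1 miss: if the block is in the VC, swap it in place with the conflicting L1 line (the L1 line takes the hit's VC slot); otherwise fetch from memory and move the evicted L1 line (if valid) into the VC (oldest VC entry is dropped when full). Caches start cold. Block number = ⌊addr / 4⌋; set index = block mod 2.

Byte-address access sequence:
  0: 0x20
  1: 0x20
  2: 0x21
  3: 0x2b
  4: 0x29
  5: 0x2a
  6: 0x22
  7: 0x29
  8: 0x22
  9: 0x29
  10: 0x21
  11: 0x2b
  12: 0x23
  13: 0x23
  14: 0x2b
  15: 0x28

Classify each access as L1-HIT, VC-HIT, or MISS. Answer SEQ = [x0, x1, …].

SEQ = [MISS, L1-HIT, L1-HIT, MISS, L1-HIT, L1-HIT, VC-HIT, VC-HIT, VC-HIT, VC-HIT, VC-HIT, VC-HIT, VC-HIT, L1-HIT, VC-HIT, L1-HIT]

#0 0x20→b8/s0 MISS; vc=[]
#1 0x20→b8/s0 L1-HIT; vc=[]
#2 0x21→b8/s0 L1-HIT; vc=[]
#3 0x2b→b10/s0 MISS; vc=[8]
#4 0x29→b10/s0 L1-HIT; vc=[8]
#5 0x2a→b10/s0 L1-HIT; vc=[8]
#6 0x22→b8/s0 VC-HIT; vc=[10]
#7 0x29→b10/s0 VC-HIT; vc=[8]
#8 0x22→b8/s0 VC-HIT; vc=[10]
#9 0x29→b10/s0 VC-HIT; vc=[8]
#10 0x21→b8/s0 VC-HIT; vc=[10]
#11 0x2b→b10/s0 VC-HIT; vc=[8]
#12 0x23→b8/s0 VC-HIT; vc=[10]
#13 0x23→b8/s0 L1-HIT; vc=[10]
#14 0x2b→b10/s0 VC-HIT; vc=[8]
#15 0x28→b10/s0 L1-HIT; vc=[8]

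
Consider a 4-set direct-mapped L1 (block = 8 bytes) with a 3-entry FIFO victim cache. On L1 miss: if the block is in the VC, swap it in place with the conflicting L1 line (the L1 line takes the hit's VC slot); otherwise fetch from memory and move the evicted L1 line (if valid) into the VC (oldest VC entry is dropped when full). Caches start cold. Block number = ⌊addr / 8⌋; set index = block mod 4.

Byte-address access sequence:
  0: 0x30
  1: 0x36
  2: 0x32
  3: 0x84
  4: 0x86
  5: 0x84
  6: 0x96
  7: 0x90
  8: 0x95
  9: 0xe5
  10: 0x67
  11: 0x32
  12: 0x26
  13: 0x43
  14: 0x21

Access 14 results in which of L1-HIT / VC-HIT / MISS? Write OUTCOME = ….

  [0] addr=0x30 blk=6 s=2: MISS | VC []
  [1] addr=0x36 blk=6 s=2: L1-HIT | VC []
  [2] addr=0x32 blk=6 s=2: L1-HIT | VC []
  [3] addr=0x84 blk=16 s=0: MISS | VC []
  [4] addr=0x86 blk=16 s=0: L1-HIT | VC []
  [5] addr=0x84 blk=16 s=0: L1-HIT | VC []
  [6] addr=0x96 blk=18 s=2: MISS | VC [6]
  [7] addr=0x90 blk=18 s=2: L1-HIT | VC [6]
  [8] addr=0x95 blk=18 s=2: L1-HIT | VC [6]
  [9] addr=0xe5 blk=28 s=0: MISS | VC [6, 16]
  [10] addr=0x67 blk=12 s=0: MISS | VC [6, 16, 28]
  [11] addr=0x32 blk=6 s=2: VC-HIT | VC [18, 16, 28]
  [12] addr=0x26 blk=4 s=0: MISS | VC [16, 28, 12]
  [13] addr=0x43 blk=8 s=0: MISS | VC [28, 12, 4]
  [14] addr=0x21 blk=4 s=0: VC-HIT | VC [28, 12, 8]

OUTCOME = VC-HIT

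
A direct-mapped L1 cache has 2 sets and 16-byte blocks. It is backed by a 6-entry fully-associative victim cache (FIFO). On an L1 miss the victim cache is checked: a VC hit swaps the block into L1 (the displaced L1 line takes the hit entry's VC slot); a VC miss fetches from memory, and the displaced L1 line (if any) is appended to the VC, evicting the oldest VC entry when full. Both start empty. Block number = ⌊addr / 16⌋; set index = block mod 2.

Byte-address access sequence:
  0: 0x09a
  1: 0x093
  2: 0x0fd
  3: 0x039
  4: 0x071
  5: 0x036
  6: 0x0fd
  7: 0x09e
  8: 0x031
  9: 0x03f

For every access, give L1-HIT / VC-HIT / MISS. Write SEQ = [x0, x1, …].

#0 0x9a→b9/s1 MISS; vc=[]
#1 0x93→b9/s1 L1-HIT; vc=[]
#2 0xfd→b15/s1 MISS; vc=[9]
#3 0x39→b3/s1 MISS; vc=[9,15]
#4 0x71→b7/s1 MISS; vc=[9,15,3]
#5 0x36→b3/s1 VC-HIT; vc=[9,15,7]
#6 0xfd→b15/s1 VC-HIT; vc=[9,3,7]
#7 0x9e→b9/s1 VC-HIT; vc=[15,3,7]
#8 0x31→b3/s1 VC-HIT; vc=[15,9,7]
#9 0x3f→b3/s1 L1-HIT; vc=[15,9,7]

SEQ = [MISS, L1-HIT, MISS, MISS, MISS, VC-HIT, VC-HIT, VC-HIT, VC-HIT, L1-HIT]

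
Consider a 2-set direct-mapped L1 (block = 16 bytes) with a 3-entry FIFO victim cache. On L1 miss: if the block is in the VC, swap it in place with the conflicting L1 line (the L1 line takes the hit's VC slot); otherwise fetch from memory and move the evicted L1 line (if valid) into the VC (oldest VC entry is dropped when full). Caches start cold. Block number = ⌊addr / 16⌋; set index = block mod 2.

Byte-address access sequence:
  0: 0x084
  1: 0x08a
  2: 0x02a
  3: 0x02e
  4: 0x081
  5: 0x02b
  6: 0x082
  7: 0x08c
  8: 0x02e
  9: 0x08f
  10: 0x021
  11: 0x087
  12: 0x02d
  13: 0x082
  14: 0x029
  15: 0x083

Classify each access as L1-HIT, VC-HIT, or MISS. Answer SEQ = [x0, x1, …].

SEQ = [MISS, L1-HIT, MISS, L1-HIT, VC-HIT, VC-HIT, VC-HIT, L1-HIT, VC-HIT, VC-HIT, VC-HIT, VC-HIT, VC-HIT, VC-HIT, VC-HIT, VC-HIT]

  [0] addr=0x84 blk=8 s=0: MISS | VC []
  [1] addr=0x8a blk=8 s=0: L1-HIT | VC []
  [2] addr=0x2a blk=2 s=0: MISS | VC [8]
  [3] addr=0x2e blk=2 s=0: L1-HIT | VC [8]
  [4] addr=0x81 blk=8 s=0: VC-HIT | VC [2]
  [5] addr=0x2b blk=2 s=0: VC-HIT | VC [8]
  [6] addr=0x82 blk=8 s=0: VC-HIT | VC [2]
  [7] addr=0x8c blk=8 s=0: L1-HIT | VC [2]
  [8] addr=0x2e blk=2 s=0: VC-HIT | VC [8]
  [9] addr=0x8f blk=8 s=0: VC-HIT | VC [2]
  [10] addr=0x21 blk=2 s=0: VC-HIT | VC [8]
  [11] addr=0x87 blk=8 s=0: VC-HIT | VC [2]
  [12] addr=0x2d blk=2 s=0: VC-HIT | VC [8]
  [13] addr=0x82 blk=8 s=0: VC-HIT | VC [2]
  [14] addr=0x29 blk=2 s=0: VC-HIT | VC [8]
  [15] addr=0x83 blk=8 s=0: VC-HIT | VC [2]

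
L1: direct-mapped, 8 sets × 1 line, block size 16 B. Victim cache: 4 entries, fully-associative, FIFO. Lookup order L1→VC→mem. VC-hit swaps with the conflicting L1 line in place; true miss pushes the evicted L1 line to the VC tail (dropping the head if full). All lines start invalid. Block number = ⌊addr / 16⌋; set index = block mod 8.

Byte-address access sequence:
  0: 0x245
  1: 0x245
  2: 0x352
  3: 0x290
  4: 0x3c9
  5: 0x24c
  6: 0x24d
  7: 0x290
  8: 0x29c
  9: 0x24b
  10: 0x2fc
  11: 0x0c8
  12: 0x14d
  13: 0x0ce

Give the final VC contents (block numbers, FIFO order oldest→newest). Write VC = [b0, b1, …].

VC = [60, 36, 20]

0: 0x245 (blk 36, set 4) → MISS  vc=[]
1: 0x245 (blk 36, set 4) → L1-HIT  vc=[]
2: 0x352 (blk 53, set 5) → MISS  vc=[]
3: 0x290 (blk 41, set 1) → MISS  vc=[]
4: 0x3c9 (blk 60, set 4) → MISS  vc=[36]
5: 0x24c (blk 36, set 4) → VC-HIT  vc=[60]
6: 0x24d (blk 36, set 4) → L1-HIT  vc=[60]
7: 0x290 (blk 41, set 1) → L1-HIT  vc=[60]
8: 0x29c (blk 41, set 1) → L1-HIT  vc=[60]
9: 0x24b (blk 36, set 4) → L1-HIT  vc=[60]
10: 0x2fc (blk 47, set 7) → MISS  vc=[60]
11: 0xc8 (blk 12, set 4) → MISS  vc=[60, 36]
12: 0x14d (blk 20, set 4) → MISS  vc=[60, 36, 12]
13: 0xce (blk 12, set 4) → VC-HIT  vc=[60, 36, 20]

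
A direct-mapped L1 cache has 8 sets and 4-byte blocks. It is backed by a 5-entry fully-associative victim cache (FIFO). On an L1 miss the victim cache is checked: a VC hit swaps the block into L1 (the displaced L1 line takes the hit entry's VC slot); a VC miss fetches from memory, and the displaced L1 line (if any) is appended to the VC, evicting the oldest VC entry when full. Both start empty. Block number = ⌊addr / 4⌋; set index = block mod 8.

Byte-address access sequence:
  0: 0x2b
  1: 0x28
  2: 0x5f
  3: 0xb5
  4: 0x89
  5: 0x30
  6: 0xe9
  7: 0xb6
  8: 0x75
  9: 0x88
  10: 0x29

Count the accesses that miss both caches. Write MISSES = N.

#0 0x2b→b10/s2 MISS; vc=[]
#1 0x28→b10/s2 L1-HIT; vc=[]
#2 0x5f→b23/s7 MISS; vc=[]
#3 0xb5→b45/s5 MISS; vc=[]
#4 0x89→b34/s2 MISS; vc=[10]
#5 0x30→b12/s4 MISS; vc=[10]
#6 0xe9→b58/s2 MISS; vc=[10,34]
#7 0xb6→b45/s5 L1-HIT; vc=[10,34]
#8 0x75→b29/s5 MISS; vc=[10,34,45]
#9 0x88→b34/s2 VC-HIT; vc=[10,58,45]
#10 0x29→b10/s2 VC-HIT; vc=[34,58,45]

MISSES = 7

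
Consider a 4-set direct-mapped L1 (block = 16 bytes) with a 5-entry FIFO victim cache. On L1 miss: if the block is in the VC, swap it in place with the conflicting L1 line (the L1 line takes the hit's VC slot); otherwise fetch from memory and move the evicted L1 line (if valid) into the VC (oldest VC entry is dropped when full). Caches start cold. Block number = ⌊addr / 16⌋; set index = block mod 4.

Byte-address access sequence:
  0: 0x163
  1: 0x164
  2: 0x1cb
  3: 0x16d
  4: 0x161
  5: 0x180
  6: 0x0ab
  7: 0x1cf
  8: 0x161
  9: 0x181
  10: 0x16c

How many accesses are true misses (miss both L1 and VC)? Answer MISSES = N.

MISSES = 4

#0 0x163→b22/s2 MISS; vc=[]
#1 0x164→b22/s2 L1-HIT; vc=[]
#2 0x1cb→b28/s0 MISS; vc=[]
#3 0x16d→b22/s2 L1-HIT; vc=[]
#4 0x161→b22/s2 L1-HIT; vc=[]
#5 0x180→b24/s0 MISS; vc=[28]
#6 0xab→b10/s2 MISS; vc=[28,22]
#7 0x1cf→b28/s0 VC-HIT; vc=[24,22]
#8 0x161→b22/s2 VC-HIT; vc=[24,10]
#9 0x181→b24/s0 VC-HIT; vc=[28,10]
#10 0x16c→b22/s2 L1-HIT; vc=[28,10]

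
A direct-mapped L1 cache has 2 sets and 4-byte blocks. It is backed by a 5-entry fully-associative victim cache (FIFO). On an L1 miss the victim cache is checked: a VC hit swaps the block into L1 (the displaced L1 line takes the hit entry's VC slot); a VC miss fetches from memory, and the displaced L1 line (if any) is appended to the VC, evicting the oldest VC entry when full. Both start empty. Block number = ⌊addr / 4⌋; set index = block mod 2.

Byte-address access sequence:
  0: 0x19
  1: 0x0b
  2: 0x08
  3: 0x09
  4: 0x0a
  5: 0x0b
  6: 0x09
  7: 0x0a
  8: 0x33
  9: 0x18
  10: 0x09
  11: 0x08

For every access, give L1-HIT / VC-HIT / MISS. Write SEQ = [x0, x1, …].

  [0] addr=0x19 blk=6 s=0: MISS | VC []
  [1] addr=0xb blk=2 s=0: MISS | VC [6]
  [2] addr=0x8 blk=2 s=0: L1-HIT | VC [6]
  [3] addr=0x9 blk=2 s=0: L1-HIT | VC [6]
  [4] addr=0xa blk=2 s=0: L1-HIT | VC [6]
  [5] addr=0xb blk=2 s=0: L1-HIT | VC [6]
  [6] addr=0x9 blk=2 s=0: L1-HIT | VC [6]
  [7] addr=0xa blk=2 s=0: L1-HIT | VC [6]
  [8] addr=0x33 blk=12 s=0: MISS | VC [6, 2]
  [9] addr=0x18 blk=6 s=0: VC-HIT | VC [12, 2]
  [10] addr=0x9 blk=2 s=0: VC-HIT | VC [12, 6]
  [11] addr=0x8 blk=2 s=0: L1-HIT | VC [12, 6]

SEQ = [MISS, MISS, L1-HIT, L1-HIT, L1-HIT, L1-HIT, L1-HIT, L1-HIT, MISS, VC-HIT, VC-HIT, L1-HIT]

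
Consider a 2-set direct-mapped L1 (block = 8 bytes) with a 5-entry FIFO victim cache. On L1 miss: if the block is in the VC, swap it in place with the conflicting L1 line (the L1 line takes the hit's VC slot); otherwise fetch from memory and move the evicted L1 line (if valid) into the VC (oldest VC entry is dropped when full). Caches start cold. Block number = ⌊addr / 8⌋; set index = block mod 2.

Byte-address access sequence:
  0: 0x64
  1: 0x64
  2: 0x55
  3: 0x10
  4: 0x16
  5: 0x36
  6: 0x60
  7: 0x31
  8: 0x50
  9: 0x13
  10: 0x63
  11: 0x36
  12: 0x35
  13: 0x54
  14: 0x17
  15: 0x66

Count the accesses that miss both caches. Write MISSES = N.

#0 0x64→b12/s0 MISS; vc=[]
#1 0x64→b12/s0 L1-HIT; vc=[]
#2 0x55→b10/s0 MISS; vc=[12]
#3 0x10→b2/s0 MISS; vc=[12,10]
#4 0x16→b2/s0 L1-HIT; vc=[12,10]
#5 0x36→b6/s0 MISS; vc=[12,10,2]
#6 0x60→b12/s0 VC-HIT; vc=[6,10,2]
#7 0x31→b6/s0 VC-HIT; vc=[12,10,2]
#8 0x50→b10/s0 VC-HIT; vc=[12,6,2]
#9 0x13→b2/s0 VC-HIT; vc=[12,6,10]
#10 0x63→b12/s0 VC-HIT; vc=[2,6,10]
#11 0x36→b6/s0 VC-HIT; vc=[2,12,10]
#12 0x35→b6/s0 L1-HIT; vc=[2,12,10]
#13 0x54→b10/s0 VC-HIT; vc=[2,12,6]
#14 0x17→b2/s0 VC-HIT; vc=[10,12,6]
#15 0x66→b12/s0 VC-HIT; vc=[10,2,6]

MISSES = 4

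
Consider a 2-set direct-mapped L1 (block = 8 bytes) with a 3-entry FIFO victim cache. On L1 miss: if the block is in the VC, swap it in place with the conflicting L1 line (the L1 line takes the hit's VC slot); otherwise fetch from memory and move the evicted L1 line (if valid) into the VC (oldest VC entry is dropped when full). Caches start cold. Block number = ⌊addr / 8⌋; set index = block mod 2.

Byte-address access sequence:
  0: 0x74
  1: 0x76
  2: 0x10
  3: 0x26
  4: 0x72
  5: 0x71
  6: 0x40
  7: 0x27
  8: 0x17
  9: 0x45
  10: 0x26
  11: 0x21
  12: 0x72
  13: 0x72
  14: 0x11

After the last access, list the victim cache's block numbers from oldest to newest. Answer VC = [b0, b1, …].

VC = [14, 8, 4]

  [0] addr=0x74 blk=14 s=0: MISS | VC []
  [1] addr=0x76 blk=14 s=0: L1-HIT | VC []
  [2] addr=0x10 blk=2 s=0: MISS | VC [14]
  [3] addr=0x26 blk=4 s=0: MISS | VC [14, 2]
  [4] addr=0x72 blk=14 s=0: VC-HIT | VC [4, 2]
  [5] addr=0x71 blk=14 s=0: L1-HIT | VC [4, 2]
  [6] addr=0x40 blk=8 s=0: MISS | VC [4, 2, 14]
  [7] addr=0x27 blk=4 s=0: VC-HIT | VC [8, 2, 14]
  [8] addr=0x17 blk=2 s=0: VC-HIT | VC [8, 4, 14]
  [9] addr=0x45 blk=8 s=0: VC-HIT | VC [2, 4, 14]
  [10] addr=0x26 blk=4 s=0: VC-HIT | VC [2, 8, 14]
  [11] addr=0x21 blk=4 s=0: L1-HIT | VC [2, 8, 14]
  [12] addr=0x72 blk=14 s=0: VC-HIT | VC [2, 8, 4]
  [13] addr=0x72 blk=14 s=0: L1-HIT | VC [2, 8, 4]
  [14] addr=0x11 blk=2 s=0: VC-HIT | VC [14, 8, 4]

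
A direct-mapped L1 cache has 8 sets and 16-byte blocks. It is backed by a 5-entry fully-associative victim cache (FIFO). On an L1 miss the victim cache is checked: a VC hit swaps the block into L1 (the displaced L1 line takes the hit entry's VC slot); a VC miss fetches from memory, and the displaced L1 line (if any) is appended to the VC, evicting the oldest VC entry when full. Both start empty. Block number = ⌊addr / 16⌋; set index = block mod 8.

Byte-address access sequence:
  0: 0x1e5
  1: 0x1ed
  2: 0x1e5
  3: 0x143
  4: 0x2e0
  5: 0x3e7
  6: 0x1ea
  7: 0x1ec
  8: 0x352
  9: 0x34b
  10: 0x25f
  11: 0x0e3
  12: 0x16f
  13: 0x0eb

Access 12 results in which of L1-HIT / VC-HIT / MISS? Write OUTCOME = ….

0: 0x1e5 (blk 30, set 6) → MISS  vc=[]
1: 0x1ed (blk 30, set 6) → L1-HIT  vc=[]
2: 0x1e5 (blk 30, set 6) → L1-HIT  vc=[]
3: 0x143 (blk 20, set 4) → MISS  vc=[]
4: 0x2e0 (blk 46, set 6) → MISS  vc=[30]
5: 0x3e7 (blk 62, set 6) → MISS  vc=[30, 46]
6: 0x1ea (blk 30, set 6) → VC-HIT  vc=[62, 46]
7: 0x1ec (blk 30, set 6) → L1-HIT  vc=[62, 46]
8: 0x352 (blk 53, set 5) → MISS  vc=[62, 46]
9: 0x34b (blk 52, set 4) → MISS  vc=[62, 46, 20]
10: 0x25f (blk 37, set 5) → MISS  vc=[62, 46, 20, 53]
11: 0xe3 (blk 14, set 6) → MISS  vc=[62, 46, 20, 53, 30]
12: 0x16f (blk 22, set 6) → MISS  vc=[46, 20, 53, 30, 14]
13: 0xeb (blk 14, set 6) → VC-HIT  vc=[46, 20, 53, 30, 22]

OUTCOME = MISS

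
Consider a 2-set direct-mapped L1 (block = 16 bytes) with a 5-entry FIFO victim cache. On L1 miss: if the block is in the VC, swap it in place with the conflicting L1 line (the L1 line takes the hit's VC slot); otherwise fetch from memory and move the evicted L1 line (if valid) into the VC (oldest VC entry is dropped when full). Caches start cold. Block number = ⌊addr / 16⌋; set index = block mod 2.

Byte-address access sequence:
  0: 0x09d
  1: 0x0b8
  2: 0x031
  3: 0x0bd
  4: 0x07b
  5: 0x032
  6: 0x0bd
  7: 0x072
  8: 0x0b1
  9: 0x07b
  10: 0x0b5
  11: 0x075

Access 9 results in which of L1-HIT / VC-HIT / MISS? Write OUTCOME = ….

OUTCOME = VC-HIT

  [0] addr=0x9d blk=9 s=1: MISS | VC []
  [1] addr=0xb8 blk=11 s=1: MISS | VC [9]
  [2] addr=0x31 blk=3 s=1: MISS | VC [9, 11]
  [3] addr=0xbd blk=11 s=1: VC-HIT | VC [9, 3]
  [4] addr=0x7b blk=7 s=1: MISS | VC [9, 3, 11]
  [5] addr=0x32 blk=3 s=1: VC-HIT | VC [9, 7, 11]
  [6] addr=0xbd blk=11 s=1: VC-HIT | VC [9, 7, 3]
  [7] addr=0x72 blk=7 s=1: VC-HIT | VC [9, 11, 3]
  [8] addr=0xb1 blk=11 s=1: VC-HIT | VC [9, 7, 3]
  [9] addr=0x7b blk=7 s=1: VC-HIT | VC [9, 11, 3]
  [10] addr=0xb5 blk=11 s=1: VC-HIT | VC [9, 7, 3]
  [11] addr=0x75 blk=7 s=1: VC-HIT | VC [9, 11, 3]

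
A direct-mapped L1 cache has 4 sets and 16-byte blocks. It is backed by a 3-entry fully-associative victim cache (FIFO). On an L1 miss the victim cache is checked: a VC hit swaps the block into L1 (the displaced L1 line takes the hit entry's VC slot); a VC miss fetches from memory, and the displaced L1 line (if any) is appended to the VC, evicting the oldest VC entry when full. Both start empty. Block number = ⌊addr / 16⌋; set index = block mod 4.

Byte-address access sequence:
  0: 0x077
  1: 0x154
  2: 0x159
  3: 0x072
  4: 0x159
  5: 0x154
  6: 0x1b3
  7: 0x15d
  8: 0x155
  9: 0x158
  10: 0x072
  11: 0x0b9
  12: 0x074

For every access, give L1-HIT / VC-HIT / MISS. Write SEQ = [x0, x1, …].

#0 0x77→b7/s3 MISS; vc=[]
#1 0x154→b21/s1 MISS; vc=[]
#2 0x159→b21/s1 L1-HIT; vc=[]
#3 0x72→b7/s3 L1-HIT; vc=[]
#4 0x159→b21/s1 L1-HIT; vc=[]
#5 0x154→b21/s1 L1-HIT; vc=[]
#6 0x1b3→b27/s3 MISS; vc=[7]
#7 0x15d→b21/s1 L1-HIT; vc=[7]
#8 0x155→b21/s1 L1-HIT; vc=[7]
#9 0x158→b21/s1 L1-HIT; vc=[7]
#10 0x72→b7/s3 VC-HIT; vc=[27]
#11 0xb9→b11/s3 MISS; vc=[27,7]
#12 0x74→b7/s3 VC-HIT; vc=[27,11]

SEQ = [MISS, MISS, L1-HIT, L1-HIT, L1-HIT, L1-HIT, MISS, L1-HIT, L1-HIT, L1-HIT, VC-HIT, MISS, VC-HIT]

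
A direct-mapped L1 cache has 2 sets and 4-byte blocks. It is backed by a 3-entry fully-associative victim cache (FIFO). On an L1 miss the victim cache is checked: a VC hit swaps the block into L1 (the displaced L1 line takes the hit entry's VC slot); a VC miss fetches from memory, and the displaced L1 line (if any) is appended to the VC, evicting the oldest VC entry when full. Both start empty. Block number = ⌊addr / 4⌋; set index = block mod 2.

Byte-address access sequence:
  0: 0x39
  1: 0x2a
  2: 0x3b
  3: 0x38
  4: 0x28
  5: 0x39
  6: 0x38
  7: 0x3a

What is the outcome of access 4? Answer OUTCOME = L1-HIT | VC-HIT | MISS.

OUTCOME = VC-HIT

  [0] addr=0x39 blk=14 s=0: MISS | VC []
  [1] addr=0x2a blk=10 s=0: MISS | VC [14]
  [2] addr=0x3b blk=14 s=0: VC-HIT | VC [10]
  [3] addr=0x38 blk=14 s=0: L1-HIT | VC [10]
  [4] addr=0x28 blk=10 s=0: VC-HIT | VC [14]
  [5] addr=0x39 blk=14 s=0: VC-HIT | VC [10]
  [6] addr=0x38 blk=14 s=0: L1-HIT | VC [10]
  [7] addr=0x3a blk=14 s=0: L1-HIT | VC [10]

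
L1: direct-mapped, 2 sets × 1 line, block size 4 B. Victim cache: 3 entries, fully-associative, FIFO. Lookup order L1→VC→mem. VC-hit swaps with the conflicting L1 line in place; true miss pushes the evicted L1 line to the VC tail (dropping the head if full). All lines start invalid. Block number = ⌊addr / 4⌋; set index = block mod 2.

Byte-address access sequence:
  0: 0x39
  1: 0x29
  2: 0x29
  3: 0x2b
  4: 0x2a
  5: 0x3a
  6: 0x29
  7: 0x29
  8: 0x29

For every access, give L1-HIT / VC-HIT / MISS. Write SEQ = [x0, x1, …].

  [0] addr=0x39 blk=14 s=0: MISS | VC []
  [1] addr=0x29 blk=10 s=0: MISS | VC [14]
  [2] addr=0x29 blk=10 s=0: L1-HIT | VC [14]
  [3] addr=0x2b blk=10 s=0: L1-HIT | VC [14]
  [4] addr=0x2a blk=10 s=0: L1-HIT | VC [14]
  [5] addr=0x3a blk=14 s=0: VC-HIT | VC [10]
  [6] addr=0x29 blk=10 s=0: VC-HIT | VC [14]
  [7] addr=0x29 blk=10 s=0: L1-HIT | VC [14]
  [8] addr=0x29 blk=10 s=0: L1-HIT | VC [14]

SEQ = [MISS, MISS, L1-HIT, L1-HIT, L1-HIT, VC-HIT, VC-HIT, L1-HIT, L1-HIT]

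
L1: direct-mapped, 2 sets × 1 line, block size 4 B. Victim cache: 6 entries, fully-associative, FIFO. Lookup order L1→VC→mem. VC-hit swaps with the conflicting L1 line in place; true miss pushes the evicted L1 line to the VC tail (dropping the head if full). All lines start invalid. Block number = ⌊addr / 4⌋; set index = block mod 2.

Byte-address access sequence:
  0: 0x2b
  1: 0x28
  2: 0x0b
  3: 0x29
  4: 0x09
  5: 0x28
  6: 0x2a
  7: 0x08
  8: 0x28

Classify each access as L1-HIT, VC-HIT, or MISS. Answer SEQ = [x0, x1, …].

#0 0x2b→b10/s0 MISS; vc=[]
#1 0x28→b10/s0 L1-HIT; vc=[]
#2 0xb→b2/s0 MISS; vc=[10]
#3 0x29→b10/s0 VC-HIT; vc=[2]
#4 0x9→b2/s0 VC-HIT; vc=[10]
#5 0x28→b10/s0 VC-HIT; vc=[2]
#6 0x2a→b10/s0 L1-HIT; vc=[2]
#7 0x8→b2/s0 VC-HIT; vc=[10]
#8 0x28→b10/s0 VC-HIT; vc=[2]

SEQ = [MISS, L1-HIT, MISS, VC-HIT, VC-HIT, VC-HIT, L1-HIT, VC-HIT, VC-HIT]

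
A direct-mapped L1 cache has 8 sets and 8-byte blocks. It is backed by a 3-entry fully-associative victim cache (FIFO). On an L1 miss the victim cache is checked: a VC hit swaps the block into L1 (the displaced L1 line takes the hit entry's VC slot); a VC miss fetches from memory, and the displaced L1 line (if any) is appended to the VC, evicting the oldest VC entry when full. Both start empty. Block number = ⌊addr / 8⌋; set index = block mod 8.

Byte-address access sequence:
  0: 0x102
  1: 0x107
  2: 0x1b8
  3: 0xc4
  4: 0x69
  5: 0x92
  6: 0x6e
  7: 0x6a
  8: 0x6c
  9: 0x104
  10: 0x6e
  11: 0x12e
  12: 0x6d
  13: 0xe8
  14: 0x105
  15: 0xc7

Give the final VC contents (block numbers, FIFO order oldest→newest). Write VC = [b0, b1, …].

#0 0x102→b32/s0 MISS; vc=[]
#1 0x107→b32/s0 L1-HIT; vc=[]
#2 0x1b8→b55/s7 MISS; vc=[]
#3 0xc4→b24/s0 MISS; vc=[32]
#4 0x69→b13/s5 MISS; vc=[32]
#5 0x92→b18/s2 MISS; vc=[32]
#6 0x6e→b13/s5 L1-HIT; vc=[32]
#7 0x6a→b13/s5 L1-HIT; vc=[32]
#8 0x6c→b13/s5 L1-HIT; vc=[32]
#9 0x104→b32/s0 VC-HIT; vc=[24]
#10 0x6e→b13/s5 L1-HIT; vc=[24]
#11 0x12e→b37/s5 MISS; vc=[24,13]
#12 0x6d→b13/s5 VC-HIT; vc=[24,37]
#13 0xe8→b29/s5 MISS; vc=[24,37,13]
#14 0x105→b32/s0 L1-HIT; vc=[24,37,13]
#15 0xc7→b24/s0 VC-HIT; vc=[32,37,13]

VC = [32, 37, 13]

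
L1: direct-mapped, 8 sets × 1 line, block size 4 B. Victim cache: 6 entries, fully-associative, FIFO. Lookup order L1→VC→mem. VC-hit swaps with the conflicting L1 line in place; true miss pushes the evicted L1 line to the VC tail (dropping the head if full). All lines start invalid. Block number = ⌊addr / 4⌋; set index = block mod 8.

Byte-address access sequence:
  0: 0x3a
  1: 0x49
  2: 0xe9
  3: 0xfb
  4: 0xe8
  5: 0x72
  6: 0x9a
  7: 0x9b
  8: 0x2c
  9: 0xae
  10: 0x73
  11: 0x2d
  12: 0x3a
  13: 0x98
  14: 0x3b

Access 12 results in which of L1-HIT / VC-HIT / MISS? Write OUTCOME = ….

OUTCOME = VC-HIT

#0 0x3a→b14/s6 MISS; vc=[]
#1 0x49→b18/s2 MISS; vc=[]
#2 0xe9→b58/s2 MISS; vc=[18]
#3 0xfb→b62/s6 MISS; vc=[18,14]
#4 0xe8→b58/s2 L1-HIT; vc=[18,14]
#5 0x72→b28/s4 MISS; vc=[18,14]
#6 0x9a→b38/s6 MISS; vc=[18,14,62]
#7 0x9b→b38/s6 L1-HIT; vc=[18,14,62]
#8 0x2c→b11/s3 MISS; vc=[18,14,62]
#9 0xae→b43/s3 MISS; vc=[18,14,62,11]
#10 0x73→b28/s4 L1-HIT; vc=[18,14,62,11]
#11 0x2d→b11/s3 VC-HIT; vc=[18,14,62,43]
#12 0x3a→b14/s6 VC-HIT; vc=[18,38,62,43]
#13 0x98→b38/s6 VC-HIT; vc=[18,14,62,43]
#14 0x3b→b14/s6 VC-HIT; vc=[18,38,62,43]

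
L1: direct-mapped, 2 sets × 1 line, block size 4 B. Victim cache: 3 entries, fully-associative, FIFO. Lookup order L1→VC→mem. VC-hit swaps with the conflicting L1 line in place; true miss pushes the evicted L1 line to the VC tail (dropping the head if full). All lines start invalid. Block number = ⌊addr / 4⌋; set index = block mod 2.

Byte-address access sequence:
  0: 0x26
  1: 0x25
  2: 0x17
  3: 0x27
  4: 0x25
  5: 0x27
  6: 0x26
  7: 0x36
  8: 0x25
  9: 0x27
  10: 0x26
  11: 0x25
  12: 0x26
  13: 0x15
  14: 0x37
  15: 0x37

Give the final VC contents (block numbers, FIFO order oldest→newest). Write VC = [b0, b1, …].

VC = [9, 5]

#0 0x26→b9/s1 MISS; vc=[]
#1 0x25→b9/s1 L1-HIT; vc=[]
#2 0x17→b5/s1 MISS; vc=[9]
#3 0x27→b9/s1 VC-HIT; vc=[5]
#4 0x25→b9/s1 L1-HIT; vc=[5]
#5 0x27→b9/s1 L1-HIT; vc=[5]
#6 0x26→b9/s1 L1-HIT; vc=[5]
#7 0x36→b13/s1 MISS; vc=[5,9]
#8 0x25→b9/s1 VC-HIT; vc=[5,13]
#9 0x27→b9/s1 L1-HIT; vc=[5,13]
#10 0x26→b9/s1 L1-HIT; vc=[5,13]
#11 0x25→b9/s1 L1-HIT; vc=[5,13]
#12 0x26→b9/s1 L1-HIT; vc=[5,13]
#13 0x15→b5/s1 VC-HIT; vc=[9,13]
#14 0x37→b13/s1 VC-HIT; vc=[9,5]
#15 0x37→b13/s1 L1-HIT; vc=[9,5]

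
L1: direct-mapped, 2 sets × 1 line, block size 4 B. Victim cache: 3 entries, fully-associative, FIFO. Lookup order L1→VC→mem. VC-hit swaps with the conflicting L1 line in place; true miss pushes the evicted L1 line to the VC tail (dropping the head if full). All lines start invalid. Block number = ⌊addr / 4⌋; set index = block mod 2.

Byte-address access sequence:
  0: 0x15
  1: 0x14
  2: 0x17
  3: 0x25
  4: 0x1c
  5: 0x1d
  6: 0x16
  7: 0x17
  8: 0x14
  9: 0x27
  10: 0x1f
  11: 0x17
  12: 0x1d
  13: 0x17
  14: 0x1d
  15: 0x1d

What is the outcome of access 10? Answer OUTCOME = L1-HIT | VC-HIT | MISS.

OUTCOME = VC-HIT

  [0] addr=0x15 blk=5 s=1: MISS | VC []
  [1] addr=0x14 blk=5 s=1: L1-HIT | VC []
  [2] addr=0x17 blk=5 s=1: L1-HIT | VC []
  [3] addr=0x25 blk=9 s=1: MISS | VC [5]
  [4] addr=0x1c blk=7 s=1: MISS | VC [5, 9]
  [5] addr=0x1d blk=7 s=1: L1-HIT | VC [5, 9]
  [6] addr=0x16 blk=5 s=1: VC-HIT | VC [7, 9]
  [7] addr=0x17 blk=5 s=1: L1-HIT | VC [7, 9]
  [8] addr=0x14 blk=5 s=1: L1-HIT | VC [7, 9]
  [9] addr=0x27 blk=9 s=1: VC-HIT | VC [7, 5]
  [10] addr=0x1f blk=7 s=1: VC-HIT | VC [9, 5]
  [11] addr=0x17 blk=5 s=1: VC-HIT | VC [9, 7]
  [12] addr=0x1d blk=7 s=1: VC-HIT | VC [9, 5]
  [13] addr=0x17 blk=5 s=1: VC-HIT | VC [9, 7]
  [14] addr=0x1d blk=7 s=1: VC-HIT | VC [9, 5]
  [15] addr=0x1d blk=7 s=1: L1-HIT | VC [9, 5]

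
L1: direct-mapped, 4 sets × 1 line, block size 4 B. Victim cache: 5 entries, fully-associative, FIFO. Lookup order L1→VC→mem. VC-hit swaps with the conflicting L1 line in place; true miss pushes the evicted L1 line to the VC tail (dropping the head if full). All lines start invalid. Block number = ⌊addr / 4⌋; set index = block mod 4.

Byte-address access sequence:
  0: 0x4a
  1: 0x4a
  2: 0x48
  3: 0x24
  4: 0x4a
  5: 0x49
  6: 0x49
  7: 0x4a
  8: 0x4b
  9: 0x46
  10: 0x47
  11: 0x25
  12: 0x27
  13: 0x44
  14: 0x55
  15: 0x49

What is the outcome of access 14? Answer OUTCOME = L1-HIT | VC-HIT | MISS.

0: 0x4a (blk 18, set 2) → MISS  vc=[]
1: 0x4a (blk 18, set 2) → L1-HIT  vc=[]
2: 0x48 (blk 18, set 2) → L1-HIT  vc=[]
3: 0x24 (blk 9, set 1) → MISS  vc=[]
4: 0x4a (blk 18, set 2) → L1-HIT  vc=[]
5: 0x49 (blk 18, set 2) → L1-HIT  vc=[]
6: 0x49 (blk 18, set 2) → L1-HIT  vc=[]
7: 0x4a (blk 18, set 2) → L1-HIT  vc=[]
8: 0x4b (blk 18, set 2) → L1-HIT  vc=[]
9: 0x46 (blk 17, set 1) → MISS  vc=[9]
10: 0x47 (blk 17, set 1) → L1-HIT  vc=[9]
11: 0x25 (blk 9, set 1) → VC-HIT  vc=[17]
12: 0x27 (blk 9, set 1) → L1-HIT  vc=[17]
13: 0x44 (blk 17, set 1) → VC-HIT  vc=[9]
14: 0x55 (blk 21, set 1) → MISS  vc=[9, 17]
15: 0x49 (blk 18, set 2) → L1-HIT  vc=[9, 17]

OUTCOME = MISS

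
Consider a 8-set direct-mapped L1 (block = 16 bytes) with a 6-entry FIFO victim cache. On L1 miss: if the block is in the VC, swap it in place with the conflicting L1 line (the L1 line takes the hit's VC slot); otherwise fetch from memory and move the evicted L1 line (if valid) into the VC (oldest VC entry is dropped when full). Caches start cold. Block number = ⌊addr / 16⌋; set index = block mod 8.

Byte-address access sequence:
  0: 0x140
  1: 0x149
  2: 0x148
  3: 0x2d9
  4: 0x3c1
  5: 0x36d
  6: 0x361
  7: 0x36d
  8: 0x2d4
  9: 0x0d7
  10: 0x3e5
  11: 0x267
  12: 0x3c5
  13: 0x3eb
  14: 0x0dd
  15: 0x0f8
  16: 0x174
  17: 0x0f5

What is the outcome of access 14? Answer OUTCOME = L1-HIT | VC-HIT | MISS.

0: 0x140 (blk 20, set 4) → MISS  vc=[]
1: 0x149 (blk 20, set 4) → L1-HIT  vc=[]
2: 0x148 (blk 20, set 4) → L1-HIT  vc=[]
3: 0x2d9 (blk 45, set 5) → MISS  vc=[]
4: 0x3c1 (blk 60, set 4) → MISS  vc=[20]
5: 0x36d (blk 54, set 6) → MISS  vc=[20]
6: 0x361 (blk 54, set 6) → L1-HIT  vc=[20]
7: 0x36d (blk 54, set 6) → L1-HIT  vc=[20]
8: 0x2d4 (blk 45, set 5) → L1-HIT  vc=[20]
9: 0xd7 (blk 13, set 5) → MISS  vc=[20, 45]
10: 0x3e5 (blk 62, set 6) → MISS  vc=[20, 45, 54]
11: 0x267 (blk 38, set 6) → MISS  vc=[20, 45, 54, 62]
12: 0x3c5 (blk 60, set 4) → L1-HIT  vc=[20, 45, 54, 62]
13: 0x3eb (blk 62, set 6) → VC-HIT  vc=[20, 45, 54, 38]
14: 0xdd (blk 13, set 5) → L1-HIT  vc=[20, 45, 54, 38]
15: 0xf8 (blk 15, set 7) → MISS  vc=[20, 45, 54, 38]
16: 0x174 (blk 23, set 7) → MISS  vc=[20, 45, 54, 38, 15]
17: 0xf5 (blk 15, set 7) → VC-HIT  vc=[20, 45, 54, 38, 23]

OUTCOME = L1-HIT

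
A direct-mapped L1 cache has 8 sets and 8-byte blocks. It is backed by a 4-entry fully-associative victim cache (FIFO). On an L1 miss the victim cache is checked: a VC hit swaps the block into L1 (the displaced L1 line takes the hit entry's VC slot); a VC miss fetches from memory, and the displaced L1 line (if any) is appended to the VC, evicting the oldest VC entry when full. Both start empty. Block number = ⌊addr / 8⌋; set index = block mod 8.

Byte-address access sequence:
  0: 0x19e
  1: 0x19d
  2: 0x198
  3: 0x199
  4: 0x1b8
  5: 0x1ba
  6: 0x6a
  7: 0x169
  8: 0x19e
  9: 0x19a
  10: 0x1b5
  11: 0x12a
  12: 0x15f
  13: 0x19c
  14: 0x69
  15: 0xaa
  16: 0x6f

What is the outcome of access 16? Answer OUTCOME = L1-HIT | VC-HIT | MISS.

OUTCOME = VC-HIT

#0 0x19e→b51/s3 MISS; vc=[]
#1 0x19d→b51/s3 L1-HIT; vc=[]
#2 0x198→b51/s3 L1-HIT; vc=[]
#3 0x199→b51/s3 L1-HIT; vc=[]
#4 0x1b8→b55/s7 MISS; vc=[]
#5 0x1ba→b55/s7 L1-HIT; vc=[]
#6 0x6a→b13/s5 MISS; vc=[]
#7 0x169→b45/s5 MISS; vc=[13]
#8 0x19e→b51/s3 L1-HIT; vc=[13]
#9 0x19a→b51/s3 L1-HIT; vc=[13]
#10 0x1b5→b54/s6 MISS; vc=[13]
#11 0x12a→b37/s5 MISS; vc=[13,45]
#12 0x15f→b43/s3 MISS; vc=[13,45,51]
#13 0x19c→b51/s3 VC-HIT; vc=[13,45,43]
#14 0x69→b13/s5 VC-HIT; vc=[37,45,43]
#15 0xaa→b21/s5 MISS; vc=[37,45,43,13]
#16 0x6f→b13/s5 VC-HIT; vc=[37,45,43,21]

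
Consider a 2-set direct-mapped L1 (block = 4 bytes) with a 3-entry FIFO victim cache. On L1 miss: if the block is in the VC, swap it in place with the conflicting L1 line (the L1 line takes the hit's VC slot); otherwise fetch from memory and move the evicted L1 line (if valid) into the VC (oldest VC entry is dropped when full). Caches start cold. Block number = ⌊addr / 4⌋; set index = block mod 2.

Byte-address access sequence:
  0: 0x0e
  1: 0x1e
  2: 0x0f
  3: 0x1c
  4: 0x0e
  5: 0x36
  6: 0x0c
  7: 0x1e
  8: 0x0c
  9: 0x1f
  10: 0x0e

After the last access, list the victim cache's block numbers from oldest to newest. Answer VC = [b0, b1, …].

VC = [7, 13]

0: 0xe (blk 3, set 1) → MISS  vc=[]
1: 0x1e (blk 7, set 1) → MISS  vc=[3]
2: 0xf (blk 3, set 1) → VC-HIT  vc=[7]
3: 0x1c (blk 7, set 1) → VC-HIT  vc=[3]
4: 0xe (blk 3, set 1) → VC-HIT  vc=[7]
5: 0x36 (blk 13, set 1) → MISS  vc=[7, 3]
6: 0xc (blk 3, set 1) → VC-HIT  vc=[7, 13]
7: 0x1e (blk 7, set 1) → VC-HIT  vc=[3, 13]
8: 0xc (blk 3, set 1) → VC-HIT  vc=[7, 13]
9: 0x1f (blk 7, set 1) → VC-HIT  vc=[3, 13]
10: 0xe (blk 3, set 1) → VC-HIT  vc=[7, 13]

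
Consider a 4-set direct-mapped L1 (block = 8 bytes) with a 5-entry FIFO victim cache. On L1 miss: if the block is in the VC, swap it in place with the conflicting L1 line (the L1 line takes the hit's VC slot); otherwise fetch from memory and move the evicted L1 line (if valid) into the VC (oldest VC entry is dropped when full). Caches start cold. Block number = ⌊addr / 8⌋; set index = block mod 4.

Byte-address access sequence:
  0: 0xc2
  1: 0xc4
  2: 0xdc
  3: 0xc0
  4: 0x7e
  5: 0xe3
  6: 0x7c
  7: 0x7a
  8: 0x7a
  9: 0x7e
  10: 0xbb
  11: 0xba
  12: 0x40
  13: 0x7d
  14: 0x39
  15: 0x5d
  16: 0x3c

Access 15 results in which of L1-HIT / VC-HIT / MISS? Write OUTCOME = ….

OUTCOME = MISS

  [0] addr=0xc2 blk=24 s=0: MISS | VC []
  [1] addr=0xc4 blk=24 s=0: L1-HIT | VC []
  [2] addr=0xdc blk=27 s=3: MISS | VC []
  [3] addr=0xc0 blk=24 s=0: L1-HIT | VC []
  [4] addr=0x7e blk=15 s=3: MISS | VC [27]
  [5] addr=0xe3 blk=28 s=0: MISS | VC [27, 24]
  [6] addr=0x7c blk=15 s=3: L1-HIT | VC [27, 24]
  [7] addr=0x7a blk=15 s=3: L1-HIT | VC [27, 24]
  [8] addr=0x7a blk=15 s=3: L1-HIT | VC [27, 24]
  [9] addr=0x7e blk=15 s=3: L1-HIT | VC [27, 24]
  [10] addr=0xbb blk=23 s=3: MISS | VC [27, 24, 15]
  [11] addr=0xba blk=23 s=3: L1-HIT | VC [27, 24, 15]
  [12] addr=0x40 blk=8 s=0: MISS | VC [27, 24, 15, 28]
  [13] addr=0x7d blk=15 s=3: VC-HIT | VC [27, 24, 23, 28]
  [14] addr=0x39 blk=7 s=3: MISS | VC [27, 24, 23, 28, 15]
  [15] addr=0x5d blk=11 s=3: MISS | VC [24, 23, 28, 15, 7]
  [16] addr=0x3c blk=7 s=3: VC-HIT | VC [24, 23, 28, 15, 11]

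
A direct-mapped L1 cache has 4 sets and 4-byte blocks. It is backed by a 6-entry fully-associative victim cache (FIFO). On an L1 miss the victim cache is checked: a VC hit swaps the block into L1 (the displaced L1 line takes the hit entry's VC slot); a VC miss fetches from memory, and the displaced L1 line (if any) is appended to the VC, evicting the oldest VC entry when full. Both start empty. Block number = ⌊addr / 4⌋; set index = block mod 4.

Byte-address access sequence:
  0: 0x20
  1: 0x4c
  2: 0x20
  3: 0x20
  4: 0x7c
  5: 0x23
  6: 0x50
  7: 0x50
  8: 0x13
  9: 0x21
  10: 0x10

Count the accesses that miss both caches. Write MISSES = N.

0: 0x20 (blk 8, set 0) → MISS  vc=[]
1: 0x4c (blk 19, set 3) → MISS  vc=[]
2: 0x20 (blk 8, set 0) → L1-HIT  vc=[]
3: 0x20 (blk 8, set 0) → L1-HIT  vc=[]
4: 0x7c (blk 31, set 3) → MISS  vc=[19]
5: 0x23 (blk 8, set 0) → L1-HIT  vc=[19]
6: 0x50 (blk 20, set 0) → MISS  vc=[19, 8]
7: 0x50 (blk 20, set 0) → L1-HIT  vc=[19, 8]
8: 0x13 (blk 4, set 0) → MISS  vc=[19, 8, 20]
9: 0x21 (blk 8, set 0) → VC-HIT  vc=[19, 4, 20]
10: 0x10 (blk 4, set 0) → VC-HIT  vc=[19, 8, 20]

MISSES = 5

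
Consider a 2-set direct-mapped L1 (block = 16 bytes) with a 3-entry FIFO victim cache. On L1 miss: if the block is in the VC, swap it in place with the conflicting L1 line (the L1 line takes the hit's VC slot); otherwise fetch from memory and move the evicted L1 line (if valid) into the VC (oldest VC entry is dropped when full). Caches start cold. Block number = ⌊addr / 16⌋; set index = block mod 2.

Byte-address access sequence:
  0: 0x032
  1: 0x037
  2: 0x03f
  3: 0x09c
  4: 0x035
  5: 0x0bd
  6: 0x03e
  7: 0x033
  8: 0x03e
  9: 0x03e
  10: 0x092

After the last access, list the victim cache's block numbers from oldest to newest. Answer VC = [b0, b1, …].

VC = [3, 11]

0: 0x32 (blk 3, set 1) → MISS  vc=[]
1: 0x37 (blk 3, set 1) → L1-HIT  vc=[]
2: 0x3f (blk 3, set 1) → L1-HIT  vc=[]
3: 0x9c (blk 9, set 1) → MISS  vc=[3]
4: 0x35 (blk 3, set 1) → VC-HIT  vc=[9]
5: 0xbd (blk 11, set 1) → MISS  vc=[9, 3]
6: 0x3e (blk 3, set 1) → VC-HIT  vc=[9, 11]
7: 0x33 (blk 3, set 1) → L1-HIT  vc=[9, 11]
8: 0x3e (blk 3, set 1) → L1-HIT  vc=[9, 11]
9: 0x3e (blk 3, set 1) → L1-HIT  vc=[9, 11]
10: 0x92 (blk 9, set 1) → VC-HIT  vc=[3, 11]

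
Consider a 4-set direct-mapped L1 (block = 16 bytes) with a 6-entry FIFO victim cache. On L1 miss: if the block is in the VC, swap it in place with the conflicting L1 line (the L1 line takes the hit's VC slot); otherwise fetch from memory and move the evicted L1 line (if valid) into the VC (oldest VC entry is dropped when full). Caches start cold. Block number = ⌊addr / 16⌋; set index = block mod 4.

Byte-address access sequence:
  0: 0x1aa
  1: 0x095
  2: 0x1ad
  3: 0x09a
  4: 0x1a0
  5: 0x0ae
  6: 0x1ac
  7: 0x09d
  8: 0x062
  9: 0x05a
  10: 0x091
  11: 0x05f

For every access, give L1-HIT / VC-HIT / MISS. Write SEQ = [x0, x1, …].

  [0] addr=0x1aa blk=26 s=2: MISS | VC []
  [1] addr=0x95 blk=9 s=1: MISS | VC []
  [2] addr=0x1ad blk=26 s=2: L1-HIT | VC []
  [3] addr=0x9a blk=9 s=1: L1-HIT | VC []
  [4] addr=0x1a0 blk=26 s=2: L1-HIT | VC []
  [5] addr=0xae blk=10 s=2: MISS | VC [26]
  [6] addr=0x1ac blk=26 s=2: VC-HIT | VC [10]
  [7] addr=0x9d blk=9 s=1: L1-HIT | VC [10]
  [8] addr=0x62 blk=6 s=2: MISS | VC [10, 26]
  [9] addr=0x5a blk=5 s=1: MISS | VC [10, 26, 9]
  [10] addr=0x91 blk=9 s=1: VC-HIT | VC [10, 26, 5]
  [11] addr=0x5f blk=5 s=1: VC-HIT | VC [10, 26, 9]

SEQ = [MISS, MISS, L1-HIT, L1-HIT, L1-HIT, MISS, VC-HIT, L1-HIT, MISS, MISS, VC-HIT, VC-HIT]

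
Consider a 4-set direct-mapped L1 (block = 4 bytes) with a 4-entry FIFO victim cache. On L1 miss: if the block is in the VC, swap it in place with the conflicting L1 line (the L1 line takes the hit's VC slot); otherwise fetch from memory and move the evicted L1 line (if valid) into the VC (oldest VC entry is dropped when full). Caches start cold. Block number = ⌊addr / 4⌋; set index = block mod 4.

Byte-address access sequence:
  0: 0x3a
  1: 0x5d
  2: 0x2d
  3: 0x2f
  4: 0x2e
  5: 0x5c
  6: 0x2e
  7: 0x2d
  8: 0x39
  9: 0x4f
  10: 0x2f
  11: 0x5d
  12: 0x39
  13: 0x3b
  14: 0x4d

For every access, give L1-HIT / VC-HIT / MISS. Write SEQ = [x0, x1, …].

#0 0x3a→b14/s2 MISS; vc=[]
#1 0x5d→b23/s3 MISS; vc=[]
#2 0x2d→b11/s3 MISS; vc=[23]
#3 0x2f→b11/s3 L1-HIT; vc=[23]
#4 0x2e→b11/s3 L1-HIT; vc=[23]
#5 0x5c→b23/s3 VC-HIT; vc=[11]
#6 0x2e→b11/s3 VC-HIT; vc=[23]
#7 0x2d→b11/s3 L1-HIT; vc=[23]
#8 0x39→b14/s2 L1-HIT; vc=[23]
#9 0x4f→b19/s3 MISS; vc=[23,11]
#10 0x2f→b11/s3 VC-HIT; vc=[23,19]
#11 0x5d→b23/s3 VC-HIT; vc=[11,19]
#12 0x39→b14/s2 L1-HIT; vc=[11,19]
#13 0x3b→b14/s2 L1-HIT; vc=[11,19]
#14 0x4d→b19/s3 VC-HIT; vc=[11,23]

SEQ = [MISS, MISS, MISS, L1-HIT, L1-HIT, VC-HIT, VC-HIT, L1-HIT, L1-HIT, MISS, VC-HIT, VC-HIT, L1-HIT, L1-HIT, VC-HIT]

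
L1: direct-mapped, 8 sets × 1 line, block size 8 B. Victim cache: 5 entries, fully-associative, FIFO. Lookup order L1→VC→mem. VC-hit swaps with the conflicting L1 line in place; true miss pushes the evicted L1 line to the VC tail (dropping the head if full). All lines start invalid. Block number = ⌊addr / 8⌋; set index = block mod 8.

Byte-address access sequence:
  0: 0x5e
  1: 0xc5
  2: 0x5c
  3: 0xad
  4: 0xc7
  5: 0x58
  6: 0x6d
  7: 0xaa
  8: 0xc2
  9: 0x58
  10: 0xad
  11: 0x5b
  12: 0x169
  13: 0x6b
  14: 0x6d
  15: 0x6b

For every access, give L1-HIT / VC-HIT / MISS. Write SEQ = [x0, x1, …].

SEQ = [MISS, MISS, L1-HIT, MISS, L1-HIT, L1-HIT, MISS, VC-HIT, L1-HIT, L1-HIT, L1-HIT, L1-HIT, MISS, VC-HIT, L1-HIT, L1-HIT]

#0 0x5e→b11/s3 MISS; vc=[]
#1 0xc5→b24/s0 MISS; vc=[]
#2 0x5c→b11/s3 L1-HIT; vc=[]
#3 0xad→b21/s5 MISS; vc=[]
#4 0xc7→b24/s0 L1-HIT; vc=[]
#5 0x58→b11/s3 L1-HIT; vc=[]
#6 0x6d→b13/s5 MISS; vc=[21]
#7 0xaa→b21/s5 VC-HIT; vc=[13]
#8 0xc2→b24/s0 L1-HIT; vc=[13]
#9 0x58→b11/s3 L1-HIT; vc=[13]
#10 0xad→b21/s5 L1-HIT; vc=[13]
#11 0x5b→b11/s3 L1-HIT; vc=[13]
#12 0x169→b45/s5 MISS; vc=[13,21]
#13 0x6b→b13/s5 VC-HIT; vc=[45,21]
#14 0x6d→b13/s5 L1-HIT; vc=[45,21]
#15 0x6b→b13/s5 L1-HIT; vc=[45,21]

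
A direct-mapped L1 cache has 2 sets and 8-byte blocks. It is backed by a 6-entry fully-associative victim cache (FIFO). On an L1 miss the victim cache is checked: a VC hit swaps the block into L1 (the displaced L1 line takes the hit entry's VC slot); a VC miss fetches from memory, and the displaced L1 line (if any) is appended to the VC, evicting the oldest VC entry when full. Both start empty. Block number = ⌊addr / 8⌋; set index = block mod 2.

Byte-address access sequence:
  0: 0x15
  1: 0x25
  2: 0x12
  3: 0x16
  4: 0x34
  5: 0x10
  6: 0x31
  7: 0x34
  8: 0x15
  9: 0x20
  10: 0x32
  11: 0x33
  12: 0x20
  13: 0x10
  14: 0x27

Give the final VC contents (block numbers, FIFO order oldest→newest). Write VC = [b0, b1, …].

  [0] addr=0x15 blk=2 s=0: MISS | VC []
  [1] addr=0x25 blk=4 s=0: MISS | VC [2]
  [2] addr=0x12 blk=2 s=0: VC-HIT | VC [4]
  [3] addr=0x16 blk=2 s=0: L1-HIT | VC [4]
  [4] addr=0x34 blk=6 s=0: MISS | VC [4, 2]
  [5] addr=0x10 blk=2 s=0: VC-HIT | VC [4, 6]
  [6] addr=0x31 blk=6 s=0: VC-HIT | VC [4, 2]
  [7] addr=0x34 blk=6 s=0: L1-HIT | VC [4, 2]
  [8] addr=0x15 blk=2 s=0: VC-HIT | VC [4, 6]
  [9] addr=0x20 blk=4 s=0: VC-HIT | VC [2, 6]
  [10] addr=0x32 blk=6 s=0: VC-HIT | VC [2, 4]
  [11] addr=0x33 blk=6 s=0: L1-HIT | VC [2, 4]
  [12] addr=0x20 blk=4 s=0: VC-HIT | VC [2, 6]
  [13] addr=0x10 blk=2 s=0: VC-HIT | VC [4, 6]
  [14] addr=0x27 blk=4 s=0: VC-HIT | VC [2, 6]

VC = [2, 6]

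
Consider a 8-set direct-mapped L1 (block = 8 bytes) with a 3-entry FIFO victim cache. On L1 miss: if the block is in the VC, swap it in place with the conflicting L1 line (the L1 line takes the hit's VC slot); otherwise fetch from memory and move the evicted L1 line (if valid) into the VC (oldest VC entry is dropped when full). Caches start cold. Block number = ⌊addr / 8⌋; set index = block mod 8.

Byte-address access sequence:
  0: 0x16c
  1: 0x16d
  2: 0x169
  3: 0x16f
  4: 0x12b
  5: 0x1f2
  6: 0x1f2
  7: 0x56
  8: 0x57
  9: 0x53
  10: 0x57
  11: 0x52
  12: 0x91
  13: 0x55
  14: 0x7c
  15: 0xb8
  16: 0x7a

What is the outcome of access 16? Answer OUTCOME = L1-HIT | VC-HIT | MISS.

OUTCOME = VC-HIT

#0 0x16c→b45/s5 MISS; vc=[]
#1 0x16d→b45/s5 L1-HIT; vc=[]
#2 0x169→b45/s5 L1-HIT; vc=[]
#3 0x16f→b45/s5 L1-HIT; vc=[]
#4 0x12b→b37/s5 MISS; vc=[45]
#5 0x1f2→b62/s6 MISS; vc=[45]
#6 0x1f2→b62/s6 L1-HIT; vc=[45]
#7 0x56→b10/s2 MISS; vc=[45]
#8 0x57→b10/s2 L1-HIT; vc=[45]
#9 0x53→b10/s2 L1-HIT; vc=[45]
#10 0x57→b10/s2 L1-HIT; vc=[45]
#11 0x52→b10/s2 L1-HIT; vc=[45]
#12 0x91→b18/s2 MISS; vc=[45,10]
#13 0x55→b10/s2 VC-HIT; vc=[45,18]
#14 0x7c→b15/s7 MISS; vc=[45,18]
#15 0xb8→b23/s7 MISS; vc=[45,18,15]
#16 0x7a→b15/s7 VC-HIT; vc=[45,18,23]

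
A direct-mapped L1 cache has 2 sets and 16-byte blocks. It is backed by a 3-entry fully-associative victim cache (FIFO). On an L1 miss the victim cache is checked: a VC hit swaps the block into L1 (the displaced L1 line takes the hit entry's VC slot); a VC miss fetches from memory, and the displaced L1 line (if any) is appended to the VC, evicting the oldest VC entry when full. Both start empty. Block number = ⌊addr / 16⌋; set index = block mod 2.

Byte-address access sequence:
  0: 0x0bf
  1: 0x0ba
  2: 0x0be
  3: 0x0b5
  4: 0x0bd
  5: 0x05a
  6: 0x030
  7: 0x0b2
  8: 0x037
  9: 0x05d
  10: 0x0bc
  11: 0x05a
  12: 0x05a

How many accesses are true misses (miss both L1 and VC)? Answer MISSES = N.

MISSES = 3

#0 0xbf→b11/s1 MISS; vc=[]
#1 0xba→b11/s1 L1-HIT; vc=[]
#2 0xbe→b11/s1 L1-HIT; vc=[]
#3 0xb5→b11/s1 L1-HIT; vc=[]
#4 0xbd→b11/s1 L1-HIT; vc=[]
#5 0x5a→b5/s1 MISS; vc=[11]
#6 0x30→b3/s1 MISS; vc=[11,5]
#7 0xb2→b11/s1 VC-HIT; vc=[3,5]
#8 0x37→b3/s1 VC-HIT; vc=[11,5]
#9 0x5d→b5/s1 VC-HIT; vc=[11,3]
#10 0xbc→b11/s1 VC-HIT; vc=[5,3]
#11 0x5a→b5/s1 VC-HIT; vc=[11,3]
#12 0x5a→b5/s1 L1-HIT; vc=[11,3]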